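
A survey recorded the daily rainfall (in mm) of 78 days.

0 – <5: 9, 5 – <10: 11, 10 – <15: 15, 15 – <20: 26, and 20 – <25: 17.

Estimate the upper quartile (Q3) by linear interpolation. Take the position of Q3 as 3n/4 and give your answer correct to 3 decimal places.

Cumulative frequencies: 9, 20, 35, 61, 78
n = 78; position = 3n/4 = 58.5.
This falls in the class 15 – <20: L = 15, F = 35, f = 26, h = 5.
Upper quartile ≈ 15 + ((58.5 − 35) / 26) × 5 = 19.5192

19.519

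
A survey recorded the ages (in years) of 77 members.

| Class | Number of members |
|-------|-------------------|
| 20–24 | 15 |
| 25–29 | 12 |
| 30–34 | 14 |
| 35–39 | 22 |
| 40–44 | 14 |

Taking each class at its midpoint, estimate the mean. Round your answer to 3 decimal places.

32.519

Midpoints: 22, 27, 32, 37, 42
Σfm = 15×22 + 12×27 + 14×32 + 22×37 + 14×42 = 2504
n = Σf = 77
Mean = 2504 / 77 = 32.5195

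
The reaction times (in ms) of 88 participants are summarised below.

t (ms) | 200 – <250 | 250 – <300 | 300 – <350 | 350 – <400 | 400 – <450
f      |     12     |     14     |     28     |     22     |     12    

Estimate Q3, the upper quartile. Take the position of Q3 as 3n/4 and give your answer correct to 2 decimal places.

Cumulative frequencies: 12, 26, 54, 76, 88
n = 88; position = 3n/4 = 66.
This falls in the class 350 – <400: L = 350, F = 54, f = 22, h = 50.
Upper quartile ≈ 350 + ((66 − 54) / 22) × 50 = 377.2727

377.27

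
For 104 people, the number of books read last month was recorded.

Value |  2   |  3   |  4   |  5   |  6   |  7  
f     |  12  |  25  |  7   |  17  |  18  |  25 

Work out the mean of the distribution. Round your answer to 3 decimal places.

Values: 2, 3, 4, 5, 6, 7
Σfx = 12×2 + 25×3 + 7×4 + 17×5 + 18×6 + 25×7 = 495
n = Σf = 104
Mean = 495 / 104 = 4.7596

4.760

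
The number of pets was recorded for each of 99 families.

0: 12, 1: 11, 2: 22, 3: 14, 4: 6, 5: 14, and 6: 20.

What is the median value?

3

Cumulative frequencies: 12, 23, 45, 59, 65, 79, 99
n = 99, so the median is the value in position (n+1)/2 = 50.
Position 50 falls at value 3.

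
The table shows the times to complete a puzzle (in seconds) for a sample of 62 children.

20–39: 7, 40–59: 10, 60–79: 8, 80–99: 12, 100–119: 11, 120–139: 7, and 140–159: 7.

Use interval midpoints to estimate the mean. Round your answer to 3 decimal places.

88.532

Midpoints: 29.5, 49.5, 69.5, 89.5, 109.5, 129.5, 149.5
Σfm = 7×29.5 + 10×49.5 + 8×69.5 + 12×89.5 + 11×109.5 + 7×129.5 + 7×149.5 = 5489
n = Σf = 62
Mean = 5489 / 62 = 88.5323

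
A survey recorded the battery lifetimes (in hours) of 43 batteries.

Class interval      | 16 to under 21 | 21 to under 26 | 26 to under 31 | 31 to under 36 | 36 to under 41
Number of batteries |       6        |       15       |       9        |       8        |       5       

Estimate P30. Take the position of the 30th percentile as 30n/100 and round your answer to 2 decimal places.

23.30

Cumulative frequencies: 6, 21, 30, 38, 43
n = 43; position = 30n/100 = 12.9.
This falls in the class 21 to under 26: L = 21, F = 6, f = 15, h = 5.
30th percentile ≈ 21 + ((12.9 − 6) / 15) × 5 = 23.3000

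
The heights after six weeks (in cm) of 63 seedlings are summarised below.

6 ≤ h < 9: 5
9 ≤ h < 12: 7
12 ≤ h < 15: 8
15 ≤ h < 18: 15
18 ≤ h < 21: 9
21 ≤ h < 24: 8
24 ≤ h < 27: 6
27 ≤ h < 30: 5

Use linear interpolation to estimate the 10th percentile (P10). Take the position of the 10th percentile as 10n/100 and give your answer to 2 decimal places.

9.56

Cumulative frequencies: 5, 12, 20, 35, 44, 52, 58, 63
n = 63; position = 10n/100 = 6.3.
This falls in the class 9 ≤ h < 12: L = 9, F = 5, f = 7, h = 3.
10th percentile ≈ 9 + ((6.3 − 5) / 7) × 3 = 9.5571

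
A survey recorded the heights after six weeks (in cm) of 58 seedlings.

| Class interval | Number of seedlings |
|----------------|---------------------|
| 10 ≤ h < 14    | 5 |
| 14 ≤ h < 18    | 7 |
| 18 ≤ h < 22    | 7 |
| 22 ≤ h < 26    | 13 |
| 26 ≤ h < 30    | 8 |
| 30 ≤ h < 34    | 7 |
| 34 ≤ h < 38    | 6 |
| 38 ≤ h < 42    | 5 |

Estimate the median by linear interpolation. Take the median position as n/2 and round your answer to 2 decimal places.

25.08

Cumulative frequencies: 5, 12, 19, 32, 40, 47, 53, 58
n = 58; position = n/2 = 29.
This falls in the class 22 ≤ h < 26: L = 22, F = 19, f = 13, h = 4.
Median ≈ 22 + ((29 − 19) / 13) × 4 = 25.0769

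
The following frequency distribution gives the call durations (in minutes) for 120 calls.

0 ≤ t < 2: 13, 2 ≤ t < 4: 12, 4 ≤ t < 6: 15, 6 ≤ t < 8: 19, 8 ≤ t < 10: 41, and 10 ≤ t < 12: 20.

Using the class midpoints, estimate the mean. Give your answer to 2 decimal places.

7.05

Midpoints: 1, 3, 5, 7, 9, 11
Σfm = 13×1 + 12×3 + 15×5 + 19×7 + 41×9 + 20×11 = 846
n = Σf = 120
Mean = 846 / 120 = 7.0500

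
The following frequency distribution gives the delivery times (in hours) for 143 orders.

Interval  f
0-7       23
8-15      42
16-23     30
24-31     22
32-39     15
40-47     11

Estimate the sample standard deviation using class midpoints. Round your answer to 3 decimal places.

Midpoints: 3.5, 11.5, 19.5, 27.5, 35.5, 43.5
n = 143, Σfm = 2764.5, mean = 19.3322
Σfm² = 73599.75
Σf(m − x̄)² = Σfm² − (Σfm)²/n = 73599.75 − 2764.5²/143 = 20155.9720
Sample variance = 20155.9720 / 142 = 141.9435
Standard deviation = √141.9435 = 11.9140

11.914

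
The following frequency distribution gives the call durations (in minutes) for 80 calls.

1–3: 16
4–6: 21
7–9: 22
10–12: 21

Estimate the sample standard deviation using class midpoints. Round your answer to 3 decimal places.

3.258

Midpoints: 2, 5, 8, 11
n = 80, Σfm = 544, mean = 6.8000
Σfm² = 4538
Σf(m − x̄)² = Σfm² − (Σfm)²/n = 4538 − 544²/80 = 838.8000
Sample variance = 838.8000 / 79 = 10.6177
Standard deviation = √10.6177 = 3.2585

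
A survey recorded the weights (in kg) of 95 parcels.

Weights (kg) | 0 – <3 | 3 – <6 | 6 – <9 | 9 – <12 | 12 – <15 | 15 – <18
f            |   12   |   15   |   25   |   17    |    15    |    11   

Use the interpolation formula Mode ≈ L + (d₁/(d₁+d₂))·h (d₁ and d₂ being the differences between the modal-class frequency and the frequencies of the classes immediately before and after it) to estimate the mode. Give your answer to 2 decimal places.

7.67

Modal class: 6 – <9 (highest frequency 25).
d₁ = 25 − 15 = 10, d₂ = 25 − 17 = 8
Mode ≈ 6 + (10/(10+8)) × 3 = 6 + 1.6667 = 7.6667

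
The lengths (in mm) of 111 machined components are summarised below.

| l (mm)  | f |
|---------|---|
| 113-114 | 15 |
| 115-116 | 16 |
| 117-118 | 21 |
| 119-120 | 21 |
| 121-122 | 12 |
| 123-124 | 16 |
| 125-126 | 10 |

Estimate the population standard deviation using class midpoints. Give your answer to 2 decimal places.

3.70

Midpoints: 113.5, 115.5, 117.5, 119.5, 121.5, 123.5, 125.5
n = 111, Σfm = 13216.5, mean = 119.0676
Σfm² = 1575179.75
Σf(m − x̄)² = Σfm² − (Σfm)²/n = 1575179.75 − 13216.5²/111 = 1523.2432
Population variance = 1523.2432 / 111 = 13.7229
Standard deviation = √13.7229 = 3.7044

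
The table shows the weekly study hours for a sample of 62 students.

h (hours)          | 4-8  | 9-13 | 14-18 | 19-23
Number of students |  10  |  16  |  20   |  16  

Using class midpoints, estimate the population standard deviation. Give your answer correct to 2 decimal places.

5.14

Midpoints: 6, 11, 16, 21
n = 62, Σfm = 892, mean = 14.3871
Σfm² = 14472
Σf(m − x̄)² = Σfm² − (Σfm)²/n = 14472 − 892²/62 = 1638.7097
Population variance = 1638.7097 / 62 = 26.4308
Standard deviation = √26.4308 = 5.1411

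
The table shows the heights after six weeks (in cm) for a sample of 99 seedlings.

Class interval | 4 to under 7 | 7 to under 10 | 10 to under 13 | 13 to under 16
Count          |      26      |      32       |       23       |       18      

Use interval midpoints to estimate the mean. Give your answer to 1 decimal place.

Midpoints: 5.5, 8.5, 11.5, 14.5
Σfm = 26×5.5 + 32×8.5 + 23×11.5 + 18×14.5 = 940.5
n = Σf = 99
Mean = 940.5 / 99 = 9.5000

9.5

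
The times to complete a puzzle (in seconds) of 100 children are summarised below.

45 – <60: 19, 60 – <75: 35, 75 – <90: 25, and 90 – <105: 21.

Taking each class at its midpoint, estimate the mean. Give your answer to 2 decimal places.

Midpoints: 52.5, 67.5, 82.5, 97.5
Σfm = 19×52.5 + 35×67.5 + 25×82.5 + 21×97.5 = 7470
n = Σf = 100
Mean = 7470 / 100 = 74.7000

74.70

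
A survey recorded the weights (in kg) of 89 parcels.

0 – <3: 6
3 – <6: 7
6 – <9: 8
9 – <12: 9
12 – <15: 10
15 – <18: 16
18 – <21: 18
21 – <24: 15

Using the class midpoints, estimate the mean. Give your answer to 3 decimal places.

14.410

Midpoints: 1.5, 4.5, 7.5, 10.5, 13.5, 16.5, 19.5, 22.5
Σfm = 6×1.5 + 7×4.5 + 8×7.5 + 9×10.5 + 10×13.5 + 16×16.5 + 18×19.5 + 15×22.5 = 1282.5
n = Σf = 89
Mean = 1282.5 / 89 = 14.4101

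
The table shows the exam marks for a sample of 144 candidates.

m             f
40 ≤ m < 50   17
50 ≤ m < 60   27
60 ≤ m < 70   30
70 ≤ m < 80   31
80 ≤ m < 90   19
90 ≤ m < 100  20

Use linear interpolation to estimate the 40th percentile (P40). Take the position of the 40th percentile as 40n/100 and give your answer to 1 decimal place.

Cumulative frequencies: 17, 44, 74, 105, 124, 144
n = 144; position = 40n/100 = 57.6.
This falls in the class 60 ≤ m < 70: L = 60, F = 44, f = 30, h = 10.
40th percentile ≈ 60 + ((57.6 − 44) / 30) × 10 = 64.5333

64.5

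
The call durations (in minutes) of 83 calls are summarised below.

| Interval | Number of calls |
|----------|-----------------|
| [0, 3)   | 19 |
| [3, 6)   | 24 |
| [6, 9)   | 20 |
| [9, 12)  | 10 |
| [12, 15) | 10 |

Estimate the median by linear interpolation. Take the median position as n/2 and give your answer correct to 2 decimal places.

5.81

Cumulative frequencies: 19, 43, 63, 73, 83
n = 83; position = n/2 = 41.5.
This falls in the class [3, 6): L = 3, F = 19, f = 24, h = 3.
Median ≈ 3 + ((41.5 − 19) / 24) × 3 = 5.8125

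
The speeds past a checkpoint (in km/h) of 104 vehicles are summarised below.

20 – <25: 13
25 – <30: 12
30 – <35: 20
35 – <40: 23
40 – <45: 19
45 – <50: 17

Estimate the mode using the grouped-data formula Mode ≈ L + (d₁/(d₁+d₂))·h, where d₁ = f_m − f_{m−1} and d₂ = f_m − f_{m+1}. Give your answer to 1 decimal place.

37.1

Modal class: 35 – <40 (highest frequency 23).
d₁ = 23 − 20 = 3, d₂ = 23 − 19 = 4
Mode ≈ 35 + (3/(3+4)) × 5 = 35 + 2.1429 = 37.1429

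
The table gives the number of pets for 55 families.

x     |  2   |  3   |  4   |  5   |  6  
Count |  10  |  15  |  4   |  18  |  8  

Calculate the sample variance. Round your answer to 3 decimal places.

1.944

Values: 2, 3, 4, 5, 6
n = 55, Σfx = 219, mean = 3.9818
Σfx² = 977
Σf(x − x̄)² = Σfx² − (Σfx)²/n = 977 − 219²/55 = 104.9818
Sample variance = 104.9818 / 54 = 1.9441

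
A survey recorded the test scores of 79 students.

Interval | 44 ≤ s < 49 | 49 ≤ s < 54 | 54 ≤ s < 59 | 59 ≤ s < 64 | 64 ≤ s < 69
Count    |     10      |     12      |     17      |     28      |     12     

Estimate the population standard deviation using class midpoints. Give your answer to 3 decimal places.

6.237

Midpoints: 46.5, 51.5, 56.5, 61.5, 66.5
n = 79, Σfm = 4563.5, mean = 57.7658
Σfm² = 266687.75
Σf(m − x̄)² = Σfm² − (Σfm)²/n = 266687.75 − 4563.5²/79 = 3073.4177
Population variance = 3073.4177 / 79 = 38.9040
Standard deviation = √38.9040 = 6.2373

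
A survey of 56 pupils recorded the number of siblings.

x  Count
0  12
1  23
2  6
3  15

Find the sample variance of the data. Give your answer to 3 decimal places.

Values: 0, 1, 2, 3
n = 56, Σfx = 80, mean = 1.4286
Σfx² = 182
Σf(x − x̄)² = Σfx² − (Σfx)²/n = 182 − 80²/56 = 67.7143
Sample variance = 67.7143 / 55 = 1.2312

1.231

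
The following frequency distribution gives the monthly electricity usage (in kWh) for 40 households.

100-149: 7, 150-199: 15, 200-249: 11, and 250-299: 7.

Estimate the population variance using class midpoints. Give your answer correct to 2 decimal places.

2368.75

Midpoints: 124.5, 174.5, 224.5, 274.5
n = 40, Σfm = 7880, mean = 197.0000
Σfm² = 1647110
Σf(m − x̄)² = Σfm² − (Σfm)²/n = 1647110 − 7880²/40 = 94750.0000
Population variance = 94750.0000 / 40 = 2368.7500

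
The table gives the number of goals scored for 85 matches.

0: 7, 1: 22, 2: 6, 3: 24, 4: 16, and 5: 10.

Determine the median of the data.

Cumulative frequencies: 7, 29, 35, 59, 75, 85
n = 85, so the median is the value in position (n+1)/2 = 43.
Position 43 falls at value 3.

3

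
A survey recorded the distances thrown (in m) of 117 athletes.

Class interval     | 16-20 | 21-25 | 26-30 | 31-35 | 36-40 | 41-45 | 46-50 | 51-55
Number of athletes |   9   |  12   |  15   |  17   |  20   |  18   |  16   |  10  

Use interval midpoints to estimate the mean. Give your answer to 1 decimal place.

36.3

Midpoints: 18, 23, 28, 33, 38, 43, 48, 53
Σfm = 9×18 + 12×23 + 15×28 + 17×33 + 20×38 + 18×43 + 16×48 + 10×53 = 4251
n = Σf = 117
Mean = 4251 / 117 = 36.3333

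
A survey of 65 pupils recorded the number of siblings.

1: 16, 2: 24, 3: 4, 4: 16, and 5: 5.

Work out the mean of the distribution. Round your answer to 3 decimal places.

Values: 1, 2, 3, 4, 5
Σfx = 16×1 + 24×2 + 4×3 + 16×4 + 5×5 = 165
n = Σf = 65
Mean = 165 / 65 = 2.5385

2.538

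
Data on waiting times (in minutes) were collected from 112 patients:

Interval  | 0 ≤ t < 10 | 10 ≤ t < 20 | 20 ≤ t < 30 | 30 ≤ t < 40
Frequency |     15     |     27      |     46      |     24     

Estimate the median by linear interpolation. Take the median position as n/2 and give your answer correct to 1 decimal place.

Cumulative frequencies: 15, 42, 88, 112
n = 112; position = n/2 = 56.
This falls in the class 20 ≤ t < 30: L = 20, F = 42, f = 46, h = 10.
Median ≈ 20 + ((56 − 42) / 46) × 10 = 23.0435

23.0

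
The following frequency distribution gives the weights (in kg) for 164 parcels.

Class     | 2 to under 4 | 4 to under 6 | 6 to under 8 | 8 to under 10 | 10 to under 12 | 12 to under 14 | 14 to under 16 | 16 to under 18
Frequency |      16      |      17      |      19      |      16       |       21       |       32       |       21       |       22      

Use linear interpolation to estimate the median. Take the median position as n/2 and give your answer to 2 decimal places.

Cumulative frequencies: 16, 33, 52, 68, 89, 121, 142, 164
n = 164; position = n/2 = 82.
This falls in the class 10 to under 12: L = 10, F = 68, f = 21, h = 2.
Median ≈ 10 + ((82 − 68) / 21) × 2 = 11.3333

11.33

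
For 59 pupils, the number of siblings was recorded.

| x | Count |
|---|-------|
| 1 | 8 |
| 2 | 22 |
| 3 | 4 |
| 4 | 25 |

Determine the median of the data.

2

Cumulative frequencies: 8, 30, 34, 59
n = 59, so the median is the value in position (n+1)/2 = 30.
Position 30 falls at value 2.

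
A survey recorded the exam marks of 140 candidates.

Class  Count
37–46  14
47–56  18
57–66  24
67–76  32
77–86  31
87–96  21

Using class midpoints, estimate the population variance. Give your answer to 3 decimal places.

236.423

Midpoints: 41.5, 51.5, 61.5, 71.5, 81.5, 91.5
n = 140, Σfm = 9720, mean = 69.4286
Σfm² = 707945
Σf(m − x̄)² = Σfm² − (Σfm)²/n = 707945 − 9720²/140 = 33099.2857
Population variance = 33099.2857 / 140 = 236.4235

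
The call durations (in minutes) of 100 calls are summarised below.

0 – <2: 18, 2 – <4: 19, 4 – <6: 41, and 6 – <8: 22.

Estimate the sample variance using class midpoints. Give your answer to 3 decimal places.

Midpoints: 1, 3, 5, 7
n = 100, Σfm = 434, mean = 4.3400
Σfm² = 2292
Σf(m − x̄)² = Σfm² − (Σfm)²/n = 2292 − 434²/100 = 408.4400
Sample variance = 408.4400 / 99 = 4.1257

4.126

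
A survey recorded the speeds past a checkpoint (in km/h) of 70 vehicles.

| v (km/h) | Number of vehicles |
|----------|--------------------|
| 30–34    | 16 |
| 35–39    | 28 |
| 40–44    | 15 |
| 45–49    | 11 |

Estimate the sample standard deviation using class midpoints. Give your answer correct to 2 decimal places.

4.99

Midpoints: 32, 37, 42, 47
n = 70, Σfm = 2695, mean = 38.5000
Σfm² = 105475
Σf(m − x̄)² = Σfm² − (Σfm)²/n = 105475 − 2695²/70 = 1717.5000
Sample variance = 1717.5000 / 69 = 24.8913
Standard deviation = √24.8913 = 4.9891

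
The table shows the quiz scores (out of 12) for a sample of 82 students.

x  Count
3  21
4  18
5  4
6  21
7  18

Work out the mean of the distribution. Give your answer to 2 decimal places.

4.96

Values: 3, 4, 5, 6, 7
Σfx = 21×3 + 18×4 + 4×5 + 21×6 + 18×7 = 407
n = Σf = 82
Mean = 407 / 82 = 4.9634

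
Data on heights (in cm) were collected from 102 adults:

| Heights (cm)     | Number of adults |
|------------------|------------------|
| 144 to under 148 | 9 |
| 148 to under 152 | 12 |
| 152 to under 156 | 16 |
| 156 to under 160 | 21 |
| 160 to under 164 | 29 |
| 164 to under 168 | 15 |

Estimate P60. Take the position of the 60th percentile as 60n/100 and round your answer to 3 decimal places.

Cumulative frequencies: 9, 21, 37, 58, 87, 102
n = 102; position = 60n/100 = 61.2.
This falls in the class 160 to under 164: L = 160, F = 58, f = 29, h = 4.
60th percentile ≈ 160 + ((61.2 − 58) / 29) × 4 = 160.4414

160.441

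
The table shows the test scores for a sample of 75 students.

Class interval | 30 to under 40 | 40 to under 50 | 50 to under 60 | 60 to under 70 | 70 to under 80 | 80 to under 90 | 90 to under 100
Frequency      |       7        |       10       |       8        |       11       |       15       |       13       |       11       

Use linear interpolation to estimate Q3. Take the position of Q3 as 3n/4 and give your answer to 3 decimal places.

Cumulative frequencies: 7, 17, 25, 36, 51, 64, 75
n = 75; position = 3n/4 = 56.25.
This falls in the class 80 to under 90: L = 80, F = 51, f = 13, h = 10.
Upper quartile ≈ 80 + ((56.25 − 51) / 13) × 10 = 84.0385

84.038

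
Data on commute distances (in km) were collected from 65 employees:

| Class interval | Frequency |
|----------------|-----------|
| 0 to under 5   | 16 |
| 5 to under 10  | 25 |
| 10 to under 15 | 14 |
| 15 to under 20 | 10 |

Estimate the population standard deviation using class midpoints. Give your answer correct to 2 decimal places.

Midpoints: 2.5, 7.5, 12.5, 17.5
n = 65, Σfm = 577.5, mean = 8.8846
Σfm² = 6756.25
Σf(m − x̄)² = Σfm² − (Σfm)²/n = 6756.25 − 577.5²/65 = 1625.3846
Population variance = 1625.3846 / 65 = 25.0059
Standard deviation = √25.0059 = 5.0006

5.00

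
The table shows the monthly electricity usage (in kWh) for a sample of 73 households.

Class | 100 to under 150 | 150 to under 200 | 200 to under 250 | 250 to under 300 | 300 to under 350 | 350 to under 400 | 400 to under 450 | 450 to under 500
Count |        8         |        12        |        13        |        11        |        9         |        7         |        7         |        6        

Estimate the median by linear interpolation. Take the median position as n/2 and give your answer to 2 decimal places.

Cumulative frequencies: 8, 20, 33, 44, 53, 60, 67, 73
n = 73; position = n/2 = 36.5.
This falls in the class 250 to under 300: L = 250, F = 33, f = 11, h = 50.
Median ≈ 250 + ((36.5 − 33) / 11) × 50 = 265.9091

265.91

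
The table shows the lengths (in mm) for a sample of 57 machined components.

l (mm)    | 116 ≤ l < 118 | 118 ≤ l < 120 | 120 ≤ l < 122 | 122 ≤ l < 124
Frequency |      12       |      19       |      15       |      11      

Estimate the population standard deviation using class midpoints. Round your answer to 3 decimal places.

2.053

Midpoints: 117, 119, 121, 123
n = 57, Σfm = 6833, mean = 119.8772
Σfm² = 819361
Σf(m − x̄)² = Σfm² − (Σfm)²/n = 819361 − 6833²/57 = 240.1404
Population variance = 240.1404 / 57 = 4.2130
Standard deviation = √4.2130 = 2.0526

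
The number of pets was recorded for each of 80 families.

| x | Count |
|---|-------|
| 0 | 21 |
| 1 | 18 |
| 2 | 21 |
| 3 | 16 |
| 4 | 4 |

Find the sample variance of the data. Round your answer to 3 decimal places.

Values: 0, 1, 2, 3, 4
n = 80, Σfx = 124, mean = 1.5500
Σfx² = 310
Σf(x − x̄)² = Σfx² − (Σfx)²/n = 310 − 124²/80 = 117.8000
Sample variance = 117.8000 / 79 = 1.4911

1.491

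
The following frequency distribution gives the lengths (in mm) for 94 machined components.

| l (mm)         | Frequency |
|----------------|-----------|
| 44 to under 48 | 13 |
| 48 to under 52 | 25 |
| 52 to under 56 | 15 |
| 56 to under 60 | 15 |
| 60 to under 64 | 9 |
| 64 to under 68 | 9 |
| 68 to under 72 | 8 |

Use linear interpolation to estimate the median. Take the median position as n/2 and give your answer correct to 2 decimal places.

Cumulative frequencies: 13, 38, 53, 68, 77, 86, 94
n = 94; position = n/2 = 47.
This falls in the class 52 to under 56: L = 52, F = 38, f = 15, h = 4.
Median ≈ 52 + ((47 − 38) / 15) × 4 = 54.4000

54.40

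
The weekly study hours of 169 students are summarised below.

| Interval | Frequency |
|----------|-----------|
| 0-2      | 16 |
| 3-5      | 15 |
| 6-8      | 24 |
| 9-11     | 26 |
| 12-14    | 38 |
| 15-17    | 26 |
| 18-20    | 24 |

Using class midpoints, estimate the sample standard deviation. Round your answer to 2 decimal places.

Midpoints: 1, 4, 7, 10, 13, 16, 19
n = 169, Σfm = 1870, mean = 11.0651
Σfm² = 25774
Σf(m − x̄)² = Σfm² − (Σfm)²/n = 25774 − 1870²/169 = 5082.2840
Sample variance = 5082.2840 / 168 = 30.2517
Standard deviation = √30.2517 = 5.5002

5.50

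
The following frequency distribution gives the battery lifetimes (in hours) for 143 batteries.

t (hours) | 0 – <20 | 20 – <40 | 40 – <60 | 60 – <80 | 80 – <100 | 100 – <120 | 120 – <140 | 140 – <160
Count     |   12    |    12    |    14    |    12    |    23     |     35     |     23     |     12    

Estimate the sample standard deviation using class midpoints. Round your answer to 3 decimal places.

41.202

Midpoints: 10, 30, 50, 70, 90, 110, 130, 150
n = 143, Σfm = 12730, mean = 89.0210
Σfm² = 1374300
Σf(m − x̄)² = Σfm² − (Σfm)²/n = 1374300 − 12730²/143 = 241062.9371
Sample variance = 241062.9371 / 142 = 1697.6263
Standard deviation = √1697.6263 = 41.2023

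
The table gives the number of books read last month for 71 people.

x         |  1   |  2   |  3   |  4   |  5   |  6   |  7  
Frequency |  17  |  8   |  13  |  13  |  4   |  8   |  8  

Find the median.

Cumulative frequencies: 17, 25, 38, 51, 55, 63, 71
n = 71, so the median is the value in position (n+1)/2 = 36.
Position 36 falls at value 3.

3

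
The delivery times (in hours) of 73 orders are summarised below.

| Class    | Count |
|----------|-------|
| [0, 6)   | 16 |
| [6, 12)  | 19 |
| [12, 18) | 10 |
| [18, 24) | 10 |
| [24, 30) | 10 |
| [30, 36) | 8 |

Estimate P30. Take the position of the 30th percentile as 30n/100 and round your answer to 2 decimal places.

Cumulative frequencies: 16, 35, 45, 55, 65, 73
n = 73; position = 30n/100 = 21.9.
This falls in the class [6, 12): L = 6, F = 16, f = 19, h = 6.
30th percentile ≈ 6 + ((21.9 − 16) / 19) × 6 = 7.8632

7.86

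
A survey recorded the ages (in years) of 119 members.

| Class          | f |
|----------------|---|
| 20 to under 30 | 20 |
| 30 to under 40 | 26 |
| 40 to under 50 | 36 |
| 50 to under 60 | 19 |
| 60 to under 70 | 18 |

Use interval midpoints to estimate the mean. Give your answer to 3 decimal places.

44.076

Midpoints: 25, 35, 45, 55, 65
Σfm = 20×25 + 26×35 + 36×45 + 19×55 + 18×65 = 5245
n = Σf = 119
Mean = 5245 / 119 = 44.0756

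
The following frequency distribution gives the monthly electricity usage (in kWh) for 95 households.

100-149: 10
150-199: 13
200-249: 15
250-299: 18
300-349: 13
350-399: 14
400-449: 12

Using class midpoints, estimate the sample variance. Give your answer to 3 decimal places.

8872.900

Midpoints: 124.5, 174.5, 224.5, 274.5, 324.5, 374.5, 424.5
n = 95, Σfm = 26377.5, mean = 277.6579
Σfm² = 8157973.75
Σf(m − x̄)² = Σfm² − (Σfm)²/n = 8157973.75 − 26377.5²/95 = 834052.6316
Sample variance = 834052.6316 / 94 = 8872.9003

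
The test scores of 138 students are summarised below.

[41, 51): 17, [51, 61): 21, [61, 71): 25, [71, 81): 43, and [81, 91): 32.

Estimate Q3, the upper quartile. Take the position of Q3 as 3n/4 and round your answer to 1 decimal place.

Cumulative frequencies: 17, 38, 63, 106, 138
n = 138; position = 3n/4 = 103.5.
This falls in the class [71, 81): L = 71, F = 63, f = 43, h = 10.
Upper quartile ≈ 71 + ((103.5 − 63) / 43) × 10 = 80.4186

80.4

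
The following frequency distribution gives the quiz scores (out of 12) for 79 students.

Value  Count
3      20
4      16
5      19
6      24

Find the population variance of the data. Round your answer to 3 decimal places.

1.355

Values: 3, 4, 5, 6
n = 79, Σfx = 363, mean = 4.5949
Σfx² = 1775
Σf(x − x̄)² = Σfx² − (Σfx)²/n = 1775 − 363²/79 = 107.0380
Population variance = 107.0380 / 79 = 1.3549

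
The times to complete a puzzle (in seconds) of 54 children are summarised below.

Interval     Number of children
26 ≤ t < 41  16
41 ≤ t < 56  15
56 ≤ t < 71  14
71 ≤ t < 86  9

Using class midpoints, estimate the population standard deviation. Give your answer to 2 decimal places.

15.98

Midpoints: 33.5, 48.5, 63.5, 78.5
n = 54, Σfm = 2859, mean = 52.9444
Σfm² = 165151.5
Σf(m − x̄)² = Σfm² − (Σfm)²/n = 165151.5 − 2859²/54 = 13783.3333
Population variance = 13783.3333 / 54 = 255.2469
Standard deviation = √255.2469 = 15.9764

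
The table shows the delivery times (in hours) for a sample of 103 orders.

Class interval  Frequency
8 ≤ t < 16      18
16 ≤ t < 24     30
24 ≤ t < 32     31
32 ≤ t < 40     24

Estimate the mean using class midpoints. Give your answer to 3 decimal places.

24.738

Midpoints: 12, 20, 28, 36
Σfm = 18×12 + 30×20 + 31×28 + 24×36 = 2548
n = Σf = 103
Mean = 2548 / 103 = 24.7379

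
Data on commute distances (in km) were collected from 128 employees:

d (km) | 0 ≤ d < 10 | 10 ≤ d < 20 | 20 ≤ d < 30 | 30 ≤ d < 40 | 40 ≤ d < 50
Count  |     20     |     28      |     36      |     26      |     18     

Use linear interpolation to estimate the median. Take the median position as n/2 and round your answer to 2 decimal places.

Cumulative frequencies: 20, 48, 84, 110, 128
n = 128; position = n/2 = 64.
This falls in the class 20 ≤ d < 30: L = 20, F = 48, f = 36, h = 10.
Median ≈ 20 + ((64 − 48) / 36) × 10 = 24.4444

24.44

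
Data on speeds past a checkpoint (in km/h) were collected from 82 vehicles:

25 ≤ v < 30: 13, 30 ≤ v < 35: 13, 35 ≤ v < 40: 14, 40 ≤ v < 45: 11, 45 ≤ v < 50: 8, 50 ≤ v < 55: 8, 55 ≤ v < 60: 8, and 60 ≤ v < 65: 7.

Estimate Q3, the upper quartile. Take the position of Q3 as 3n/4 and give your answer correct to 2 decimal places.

Cumulative frequencies: 13, 26, 40, 51, 59, 67, 75, 82
n = 82; position = 3n/4 = 61.5.
This falls in the class 50 ≤ v < 55: L = 50, F = 59, f = 8, h = 5.
Upper quartile ≈ 50 + ((61.5 − 59) / 8) × 5 = 51.5625

51.56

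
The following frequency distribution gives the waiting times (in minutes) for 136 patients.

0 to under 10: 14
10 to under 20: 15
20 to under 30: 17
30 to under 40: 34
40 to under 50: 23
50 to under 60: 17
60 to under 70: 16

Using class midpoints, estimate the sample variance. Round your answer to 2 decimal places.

323.05

Midpoints: 5, 15, 25, 35, 45, 55, 65
n = 136, Σfm = 4920, mean = 36.1765
Σfm² = 221600
Σf(m − x̄)² = Σfm² − (Σfm)²/n = 221600 − 4920²/136 = 43611.7647
Sample variance = 43611.7647 / 135 = 323.0501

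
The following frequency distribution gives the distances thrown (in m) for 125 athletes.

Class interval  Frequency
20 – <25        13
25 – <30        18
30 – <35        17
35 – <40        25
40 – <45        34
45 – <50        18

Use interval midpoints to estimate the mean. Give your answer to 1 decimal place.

36.6

Midpoints: 22.5, 27.5, 32.5, 37.5, 42.5, 47.5
Σfm = 13×22.5 + 18×27.5 + 17×32.5 + 25×37.5 + 34×42.5 + 18×47.5 = 4577.5
n = Σf = 125
Mean = 4577.5 / 125 = 36.6200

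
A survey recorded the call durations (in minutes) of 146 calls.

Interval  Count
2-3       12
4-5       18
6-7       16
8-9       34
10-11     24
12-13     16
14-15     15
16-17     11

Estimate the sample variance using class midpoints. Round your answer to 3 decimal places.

Midpoints: 2.5, 4.5, 6.5, 8.5, 10.5, 12.5, 14.5, 16.5
n = 146, Σfm = 1355, mean = 9.2808
Σfm² = 14866.5
Σf(m − x̄)² = Σfm² − (Σfm)²/n = 14866.5 − 1355²/146 = 2290.9863
Sample variance = 2290.9863 / 145 = 15.7999

15.800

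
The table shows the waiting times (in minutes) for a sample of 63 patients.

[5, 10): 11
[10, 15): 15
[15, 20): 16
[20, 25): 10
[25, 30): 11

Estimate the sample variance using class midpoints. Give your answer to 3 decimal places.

45.405

Midpoints: 7.5, 12.5, 17.5, 22.5, 27.5
n = 63, Σfm = 1077.5, mean = 17.1032
Σfm² = 21243.75
Σf(m − x̄)² = Σfm² − (Σfm)²/n = 21243.75 − 1077.5²/63 = 2815.0794
Sample variance = 2815.0794 / 62 = 45.4045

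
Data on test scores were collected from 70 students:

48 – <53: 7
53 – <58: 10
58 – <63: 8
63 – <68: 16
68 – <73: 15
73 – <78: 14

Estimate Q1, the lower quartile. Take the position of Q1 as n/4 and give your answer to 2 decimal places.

58.31

Cumulative frequencies: 7, 17, 25, 41, 56, 70
n = 70; position = n/4 = 17.5.
This falls in the class 58 – <63: L = 58, F = 17, f = 8, h = 5.
Lower quartile ≈ 58 + ((17.5 − 17) / 8) × 5 = 58.3125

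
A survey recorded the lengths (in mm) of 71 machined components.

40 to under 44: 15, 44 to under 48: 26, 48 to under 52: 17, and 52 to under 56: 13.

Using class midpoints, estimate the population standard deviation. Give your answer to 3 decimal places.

4.055

Midpoints: 42, 46, 50, 54
n = 71, Σfm = 3378, mean = 47.5775
Σfm² = 161884
Σf(m − x̄)² = Σfm² − (Σfm)²/n = 161884 − 3378²/71 = 1167.3239
Population variance = 1167.3239 / 71 = 16.4412
Standard deviation = √16.4412 = 4.0548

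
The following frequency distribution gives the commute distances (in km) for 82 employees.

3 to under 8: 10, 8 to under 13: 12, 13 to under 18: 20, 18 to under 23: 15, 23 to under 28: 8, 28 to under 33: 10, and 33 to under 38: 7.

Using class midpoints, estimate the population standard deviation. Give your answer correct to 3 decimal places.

8.927

Midpoints: 5.5, 10.5, 15.5, 20.5, 25.5, 30.5, 35.5
n = 82, Σfm = 1556, mean = 18.9756
Σfm² = 36060.5
Σf(m − x̄)² = Σfm² − (Σfm)²/n = 36060.5 − 1556²/82 = 6534.4512
Population variance = 6534.4512 / 82 = 79.6884
Standard deviation = √79.6884 = 8.9268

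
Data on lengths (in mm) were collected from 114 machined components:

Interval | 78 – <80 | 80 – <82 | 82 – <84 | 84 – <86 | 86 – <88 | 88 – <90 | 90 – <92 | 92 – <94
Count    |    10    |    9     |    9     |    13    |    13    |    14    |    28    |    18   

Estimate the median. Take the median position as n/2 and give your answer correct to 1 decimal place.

88.4

Cumulative frequencies: 10, 19, 28, 41, 54, 68, 96, 114
n = 114; position = n/2 = 57.
This falls in the class 88 – <90: L = 88, F = 54, f = 14, h = 2.
Median ≈ 88 + ((57 − 54) / 14) × 2 = 88.4286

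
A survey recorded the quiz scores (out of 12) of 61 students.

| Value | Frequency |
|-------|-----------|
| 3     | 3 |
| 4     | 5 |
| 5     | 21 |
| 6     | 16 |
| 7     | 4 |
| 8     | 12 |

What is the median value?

6

Cumulative frequencies: 3, 8, 29, 45, 49, 61
n = 61, so the median is the value in position (n+1)/2 = 31.
Position 31 falls at value 6.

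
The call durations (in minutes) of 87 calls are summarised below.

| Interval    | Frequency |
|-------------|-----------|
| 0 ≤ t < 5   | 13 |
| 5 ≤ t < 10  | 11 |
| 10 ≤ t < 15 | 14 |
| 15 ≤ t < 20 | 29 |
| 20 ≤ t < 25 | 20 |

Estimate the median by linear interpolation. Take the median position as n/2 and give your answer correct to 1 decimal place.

15.9

Cumulative frequencies: 13, 24, 38, 67, 87
n = 87; position = n/2 = 43.5.
This falls in the class 15 ≤ t < 20: L = 15, F = 38, f = 29, h = 5.
Median ≈ 15 + ((43.5 − 38) / 29) × 5 = 15.9483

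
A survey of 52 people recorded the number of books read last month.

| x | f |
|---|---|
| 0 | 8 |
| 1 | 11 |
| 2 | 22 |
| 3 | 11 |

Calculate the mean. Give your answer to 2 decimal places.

1.69

Values: 0, 1, 2, 3
Σfx = 8×0 + 11×1 + 22×2 + 11×3 = 88
n = Σf = 52
Mean = 88 / 52 = 1.6923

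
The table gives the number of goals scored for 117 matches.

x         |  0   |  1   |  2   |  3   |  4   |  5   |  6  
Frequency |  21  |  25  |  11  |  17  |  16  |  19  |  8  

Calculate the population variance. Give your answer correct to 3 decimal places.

3.811

Values: 0, 1, 2, 3, 4, 5, 6
n = 117, Σfx = 305, mean = 2.6068
Σfx² = 1241
Σf(x − x̄)² = Σfx² − (Σfx)²/n = 1241 − 305²/117 = 445.9145
Population variance = 445.9145 / 117 = 3.8112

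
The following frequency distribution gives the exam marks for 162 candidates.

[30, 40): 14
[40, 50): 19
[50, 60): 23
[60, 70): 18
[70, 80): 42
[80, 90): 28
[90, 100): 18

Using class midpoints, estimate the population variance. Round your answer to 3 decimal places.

Midpoints: 35, 45, 55, 65, 75, 85, 95
n = 162, Σfm = 11020, mean = 68.0247
Σfm² = 802250
Σf(m − x̄)² = Σfm² − (Σfm)²/n = 802250 − 11020²/162 = 52617.9012
Population variance = 52617.9012 / 162 = 324.8019

324.802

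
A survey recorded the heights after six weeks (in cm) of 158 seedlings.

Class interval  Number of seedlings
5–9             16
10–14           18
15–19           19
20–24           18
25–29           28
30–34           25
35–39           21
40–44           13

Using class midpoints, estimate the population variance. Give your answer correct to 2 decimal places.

112.14

Midpoints: 7, 12, 17, 22, 27, 32, 37, 42
n = 158, Σfm = 3926, mean = 24.8481
Σfm² = 115272
Σf(m − x̄)² = Σfm² − (Σfm)²/n = 115272 − 3926²/158 = 17718.3544
Population variance = 17718.3544 / 158 = 112.1415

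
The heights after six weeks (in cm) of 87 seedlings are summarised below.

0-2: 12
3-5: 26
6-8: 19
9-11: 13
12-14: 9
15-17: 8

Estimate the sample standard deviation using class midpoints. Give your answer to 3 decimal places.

Midpoints: 1, 4, 7, 10, 13, 16
n = 87, Σfm = 624, mean = 7.1724
Σfm² = 6228
Σf(m − x̄)² = Σfm² − (Σfm)²/n = 6228 − 624²/87 = 1752.4138
Sample variance = 1752.4138 / 86 = 20.3769
Standard deviation = √20.3769 = 4.5141

4.514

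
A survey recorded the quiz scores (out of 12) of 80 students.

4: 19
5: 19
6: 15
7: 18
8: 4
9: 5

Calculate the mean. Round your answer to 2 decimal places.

Values: 4, 5, 6, 7, 8, 9
Σfx = 19×4 + 19×5 + 15×6 + 18×7 + 4×8 + 5×9 = 464
n = Σf = 80
Mean = 464 / 80 = 5.8000

5.80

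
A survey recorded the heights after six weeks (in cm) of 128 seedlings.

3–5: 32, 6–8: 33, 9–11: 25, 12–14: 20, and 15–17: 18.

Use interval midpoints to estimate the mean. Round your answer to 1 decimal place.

Midpoints: 4, 7, 10, 13, 16
Σfm = 32×4 + 33×7 + 25×10 + 20×13 + 18×16 = 1157
n = Σf = 128
Mean = 1157 / 128 = 9.0391

9.0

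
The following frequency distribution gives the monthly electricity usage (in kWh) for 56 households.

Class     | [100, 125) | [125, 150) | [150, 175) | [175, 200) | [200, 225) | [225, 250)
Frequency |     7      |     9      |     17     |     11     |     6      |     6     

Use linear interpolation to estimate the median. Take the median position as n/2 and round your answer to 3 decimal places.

167.647

Cumulative frequencies: 7, 16, 33, 44, 50, 56
n = 56; position = n/2 = 28.
This falls in the class [150, 175): L = 150, F = 16, f = 17, h = 25.
Median ≈ 150 + ((28 − 16) / 17) × 25 = 167.6471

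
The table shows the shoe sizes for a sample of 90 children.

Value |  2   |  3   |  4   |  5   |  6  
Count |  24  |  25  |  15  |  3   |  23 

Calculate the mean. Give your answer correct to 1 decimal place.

3.7

Values: 2, 3, 4, 5, 6
Σfx = 24×2 + 25×3 + 15×4 + 3×5 + 23×6 = 336
n = Σf = 90
Mean = 336 / 90 = 3.7333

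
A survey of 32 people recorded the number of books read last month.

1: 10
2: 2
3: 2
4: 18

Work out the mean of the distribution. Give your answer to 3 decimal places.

2.875

Values: 1, 2, 3, 4
Σfx = 10×1 + 2×2 + 2×3 + 18×4 = 92
n = Σf = 32
Mean = 92 / 32 = 2.8750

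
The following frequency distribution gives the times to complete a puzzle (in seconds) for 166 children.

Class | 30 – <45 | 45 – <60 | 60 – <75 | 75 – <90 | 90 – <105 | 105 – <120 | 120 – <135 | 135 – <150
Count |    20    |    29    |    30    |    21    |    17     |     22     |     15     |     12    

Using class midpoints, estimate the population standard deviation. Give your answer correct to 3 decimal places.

Midpoints: 37.5, 52.5, 67.5, 82.5, 97.5, 112.5, 127.5, 142.5
n = 166, Σfm = 13785, mean = 83.0422
Σfm² = 1315237.5
Σf(m − x̄)² = Σfm² − (Σfm)²/n = 1315237.5 − 13785²/166 = 170501.2048
Population variance = 170501.2048 / 166 = 1027.1157
Standard deviation = √1027.1157 = 32.0486

32.049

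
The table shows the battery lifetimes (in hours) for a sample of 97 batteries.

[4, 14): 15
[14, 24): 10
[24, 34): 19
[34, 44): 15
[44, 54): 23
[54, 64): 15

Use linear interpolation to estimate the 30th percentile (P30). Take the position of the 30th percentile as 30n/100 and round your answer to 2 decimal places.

26.16

Cumulative frequencies: 15, 25, 44, 59, 82, 97
n = 97; position = 30n/100 = 29.1.
This falls in the class [24, 34): L = 24, F = 25, f = 19, h = 10.
30th percentile ≈ 24 + ((29.1 − 25) / 19) × 10 = 26.1579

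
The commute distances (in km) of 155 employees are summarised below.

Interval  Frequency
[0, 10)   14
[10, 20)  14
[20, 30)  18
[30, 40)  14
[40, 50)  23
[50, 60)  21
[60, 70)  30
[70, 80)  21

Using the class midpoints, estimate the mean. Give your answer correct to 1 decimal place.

44.7

Midpoints: 5, 15, 25, 35, 45, 55, 65, 75
Σfm = 14×5 + 14×15 + 18×25 + 14×35 + 23×45 + 21×55 + 30×65 + 21×75 = 6935
n = Σf = 155
Mean = 6935 / 155 = 44.7419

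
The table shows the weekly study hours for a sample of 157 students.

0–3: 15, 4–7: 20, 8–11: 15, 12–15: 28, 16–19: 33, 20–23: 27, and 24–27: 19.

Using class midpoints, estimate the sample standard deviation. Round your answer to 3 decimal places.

Midpoints: 1.5, 5.5, 9.5, 13.5, 17.5, 21.5, 25.5
n = 157, Σfm = 2295.5, mean = 14.6210
Σfm² = 42037.25
Σf(m − x̄)² = Σfm² − (Σfm)²/n = 42037.25 − 2295.5²/157 = 8474.7006
Sample variance = 8474.7006 / 156 = 54.3250
Standard deviation = √54.3250 = 7.3705

7.371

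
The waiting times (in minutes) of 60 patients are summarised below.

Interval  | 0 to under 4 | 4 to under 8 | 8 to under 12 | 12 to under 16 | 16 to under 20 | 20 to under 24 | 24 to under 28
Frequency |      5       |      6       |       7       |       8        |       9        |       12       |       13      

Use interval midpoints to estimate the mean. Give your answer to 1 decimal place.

16.5

Midpoints: 2, 6, 10, 14, 18, 22, 26
Σfm = 5×2 + 6×6 + 7×10 + 8×14 + 9×18 + 12×22 + 13×26 = 992
n = Σf = 60
Mean = 992 / 60 = 16.5333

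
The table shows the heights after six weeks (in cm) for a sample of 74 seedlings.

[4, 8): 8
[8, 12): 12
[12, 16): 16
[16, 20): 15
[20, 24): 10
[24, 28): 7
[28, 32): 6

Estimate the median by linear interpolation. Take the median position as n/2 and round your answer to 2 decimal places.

16.27

Cumulative frequencies: 8, 20, 36, 51, 61, 68, 74
n = 74; position = n/2 = 37.
This falls in the class [16, 20): L = 16, F = 36, f = 15, h = 4.
Median ≈ 16 + ((37 − 36) / 15) × 4 = 16.2667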